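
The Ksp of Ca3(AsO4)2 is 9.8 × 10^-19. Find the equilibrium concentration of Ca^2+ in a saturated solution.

[Ca^2+] ≈ 2.9 × 10^-4 M

Ca3(AsO4)2(s) ⇌ 3 Ca^2+ + 2 AsO4^3-
Ksp = [Ca^2+]^3[AsO4^3-]^2
For each mole of Ca3(AsO4)2 that dissolves: [Ca^2+] = 3s, [AsO4^3-] = 2s.
Ksp = (3s)^3(2s)^2 = 108s^5
s^5 = 9.8 × 10^-19 / 108, so s = 9.81 × 10^-5 M
[Ca^2+] = 3s = 2.9 x 10^-4 M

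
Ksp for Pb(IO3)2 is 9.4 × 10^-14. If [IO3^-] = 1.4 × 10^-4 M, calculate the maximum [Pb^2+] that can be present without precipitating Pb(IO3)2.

Pb(IO3)2(s) ⇌ Pb^2+(aq) + 2 IO3^-(aq)
Ksp = [Pb^2+][IO3^-]^2
Precipitation begins when Q = Ksp. With [IO3^-] = 1.4 × 10^-4 M:
9.4 × 10^-14 = (1.4 × 10^-4)^2 × [Pb^2+]
[Pb^2+] = (9.4 × 10^-14 / 1.96 × 10^-8) = 4.8 × 10^-6 M

[Pb^2+] ≈ 4.8 × 10^-6 M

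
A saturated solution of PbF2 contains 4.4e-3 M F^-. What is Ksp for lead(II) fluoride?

PbF2(s) ⇌ Pb^2+(aq) + 2 F^-(aq)
Stoichiometry gives [Pb^2+] = (1/2)[F^-] = 2.20 x 10^-3 M.
Ksp = [Pb^2+][F^-]^2
Ksp = 2.20 × 10^-3 × (4.4 x 10^-3)^2 = 4.3 × 10^-8

4.3e-8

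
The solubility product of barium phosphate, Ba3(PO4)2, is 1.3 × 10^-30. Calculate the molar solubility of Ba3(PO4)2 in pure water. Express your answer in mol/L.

s = 4.1 × 10^-7 M

Ba3(PO4)2(s) <=> 3 Ba^2+(aq) + 2 PO4^3-(aq)
Ksp = [Ba^2+]^3[PO4^3-]^2
Let s = molar solubility. Then [Ba^2+] = 3s and [PO4^3-] = 2s.
Substituting: Ksp = (3s)^3(2s)^2 = 108s^5
Solving, s = (1.3 × 10^-30/108)^(1/5) = 4.1 x 10^-7 M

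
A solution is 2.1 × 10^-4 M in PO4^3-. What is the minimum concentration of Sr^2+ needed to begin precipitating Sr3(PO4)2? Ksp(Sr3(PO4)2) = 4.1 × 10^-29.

9.8 × 10^-8 M

Sr3(PO4)2(s) <=> 3 Sr^2+(aq) + 2 PO4^3-(aq)
Ksp = [Sr^2+]^3[PO4^3-]^2
Precipitation begins when Q = Ksp. With [PO4^3-] = 2.1 × 10^-4 M:
4.1 × 10^-29 = (2.1 × 10^-4)^2 × [Sr^2+]^3
[Sr^2+] = (4.1 × 10^-29 / 4.41 × 10^-8)^(1/3) = 9.8 × 10^-8 M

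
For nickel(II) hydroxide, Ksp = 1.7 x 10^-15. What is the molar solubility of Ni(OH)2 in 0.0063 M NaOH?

4.3 × 10^-11 M

Ni(OH)2(s) <=> Ni^2+ + 2 OH^-
Ksp = [Ni^2+][OH^-]^2
Let s be the molar solubility in this solution. [Ni^2+] = s, [OH^-] = 0.0063 + 2s ≈ 0.0063 (common-ion effect: OH^- is already 0.0063 M).
Ksp ≈ s × (0.0063)^2
s = 4.3 × 10^-11 M
Check: 2s = 8.6 × 10^-11 ≪ 0.0063, so the approximation is valid.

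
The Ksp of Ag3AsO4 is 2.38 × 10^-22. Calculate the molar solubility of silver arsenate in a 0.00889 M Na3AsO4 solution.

Ag3AsO4(s) <=> 3 Ag^+ + AsO4^3-
Ksp = [Ag^+]^3[AsO4^3-]
Let s = moles of Ag3AsO4 that dissolve per litre. [Ag^+] = 3s, [AsO4^3-] = 0.00889 + s ≈ 0.00889 (Ksp is small, so little additional dissolves).
Ksp ≈ (3s)^3 × 0.00889
s = 9.97 × 10^-8 M
Check: s = 1.0 x 10^-7 ≪ 0.00889, so the approximation is valid.

s = 9.97 × 10^-8 M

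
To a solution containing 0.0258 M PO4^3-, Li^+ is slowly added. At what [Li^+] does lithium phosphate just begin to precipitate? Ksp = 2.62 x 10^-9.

[Li^+] ≈ 4.67 × 10^-3 M

Li3PO4(s) ⇌ 3 Li^+(aq) + PO4^3-(aq)
Ksp = [Li^+]^3[PO4^3-]
Precipitation begins when Q = Ksp. With [PO4^3-] = 0.0258 M:
2.62 x 10^-9 = (0.0258) × [Li^+]^3
[Li^+] = (2.62 x 10^-9 / 2.58 x 10^-2)^(1/3) = 4.67 x 10^-3 M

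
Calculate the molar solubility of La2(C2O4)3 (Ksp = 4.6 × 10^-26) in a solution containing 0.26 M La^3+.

La2(C2O4)3(s) <=> 2 La^3+(aq) + 3 C2O4^2-(aq)
Ksp = [La^3+]^2[C2O4^2-]^3
Let s = moles of La2(C2O4)3 that dissolve per litre. [La^3+] = 0.26 + 2s ≈ 0.26, [C2O4^2-] = 3s (since the La^3+ already present dominates).
Ksp ≈ (0.26)^2 × (3s)^3
s = 2.9 x 10^-9 M
Check: 2s = 5.9 × 10^-9 ≪ 0.26, so the approximation is valid.

2.9 × 10^-9 M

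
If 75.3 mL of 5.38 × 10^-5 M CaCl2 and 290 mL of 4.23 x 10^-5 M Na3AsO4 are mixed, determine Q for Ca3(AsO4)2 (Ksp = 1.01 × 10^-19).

Total volume = 75.3 + 290 = 365.3 mL.
[Ca^2+] = 5.38 x 10^-5 × (75.3/365.3) = 1.109 × 10^-5 M
[AsO4^3-] = 4.23 × 10^-5 × (290/365.3) = 3.358 x 10^-5 M
Ca3(AsO4)2(s) <=> 3 Ca^2+ + 2 AsO4^3-, so Q = [Ca^2+]^3[AsO4^3-]^2
Q = (1.109 x 10^-5)^3(3.358 × 10^-5)^2 = 1.54 × 10^-24
Q < Ksp, so no precipitate of Ca3(AsO4)2 forms.

Q = 1.54e-24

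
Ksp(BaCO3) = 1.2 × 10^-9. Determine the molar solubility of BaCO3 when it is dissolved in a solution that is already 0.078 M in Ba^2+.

1.5 × 10^-8 M

BaCO3(s) ⇌ Ba^2+ + CO3^2-
Ksp = [Ba^2+][CO3^2-]
If s mol/L dissolves here, [Ba^2+] = 0.078 + s ≈ 0.078, [CO3^2-] = s (since the Ba^2+ already present dominates).
Ksp ≈ 0.078 × s
s = 1.5 × 10^-8 M
Check: s = 1.5 x 10^-8 ≪ 0.078, so the approximation is valid.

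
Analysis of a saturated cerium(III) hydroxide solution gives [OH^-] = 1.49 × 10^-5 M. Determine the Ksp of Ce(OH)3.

Ksp = 1.64 × 10^-20

Ce(OH)3(s) ⇌ Ce^3+ + 3 OH^-
Stoichiometry gives [Ce^3+] = (1/3)[OH^-] = 4.967 × 10^-6 M.
Ksp = [Ce^3+][OH^-]^3
Ksp = 4.967 × 10^-6 × (1.49 × 10^-5)^3 = 1.64 × 10^-20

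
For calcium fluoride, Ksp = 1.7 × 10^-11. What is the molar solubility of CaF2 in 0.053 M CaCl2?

s ≈ 9.0e-6 M

CaF2(s) <=> Ca^2+(aq) + 2 F^-(aq)
Ksp = [Ca^2+][F^-]^2
Let s = moles of CaF2 that dissolve per litre. [Ca^2+] = 0.053 + s ≈ 0.053, [F^-] = 2s (Ksp is small, so little additional dissolves).
Ksp ≈ 0.053 × (2s)^2
s = 9.0 × 10^-6 M
Check: s = 9.0 × 10^-6 ≪ 0.053, so the approximation is valid.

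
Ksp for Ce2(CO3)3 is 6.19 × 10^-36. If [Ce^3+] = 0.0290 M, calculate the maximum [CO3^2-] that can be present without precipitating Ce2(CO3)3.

Ce2(CO3)3(s) ⇌ 2 Ce^3+ + 3 CO3^2-
Ksp = [Ce^3+]^2[CO3^2-]^3
Precipitation begins when Q = Ksp. With [Ce^3+] = 0.0290 M:
6.19 × 10^-36 = (0.0290)^2 × [CO3^2-]^3
[CO3^2-] = (6.19 × 10^-36 / 8.410 × 10^-4)^(1/3) = 1.95 × 10^-11 M

[CO3^2-] = 1.95 × 10^-11 M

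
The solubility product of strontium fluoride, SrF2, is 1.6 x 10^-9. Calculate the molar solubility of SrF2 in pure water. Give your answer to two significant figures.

7.4e-4 M

SrF2(s) ⇌ Sr^2+(aq) + 2 F^-(aq)
Ksp = [Sr^2+][F^-]^2
For each mole of SrF2 that dissolves: [Sr^2+] = s, [F^-] = 2s.
Ksp = s(2s)^2 = 4s^3
s^3 = 1.6 x 10^-9 / 4, so s = 7.4 x 10^-4 M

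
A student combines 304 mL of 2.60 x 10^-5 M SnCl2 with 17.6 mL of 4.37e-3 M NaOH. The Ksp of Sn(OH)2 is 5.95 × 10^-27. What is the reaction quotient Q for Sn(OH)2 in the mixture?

Q ≈ 1.41 × 10^-12

Total volume = 304 + 17.6 = 321.6 mL.
[Sn^2+] = 2.60 × 10^-5 × (304/321.6) = 2.458 x 10^-5 M
[OH^-] = 4.37 x 10^-3 × (17.6/321.6) = 2.392 × 10^-4 M
Sn(OH)2(s) ⇌ Sn^2+(aq) + 2 OH^-(aq), so Q = [Sn^2+][OH^-]^2
Q = (2.458 × 10^-5)(2.392 × 10^-4)^2 = 1.41 × 10^-12
Q > Ksp, so Sn(OH)2 will precipitate.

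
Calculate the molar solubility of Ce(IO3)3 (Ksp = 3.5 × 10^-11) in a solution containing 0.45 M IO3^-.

s = 3.8e-10 M

Ce(IO3)3(s) ⇌ Ce^3+(aq) + 3 IO3^-(aq)
Ksp = [Ce^3+][IO3^-]^3
If s mol/L dissolves here, [Ce^3+] = s, [IO3^-] = 0.45 + 3s ≈ 0.45 (since the IO3^- already present dominates).
Ksp ≈ s × (0.45)^3
s = 3.8 × 10^-10 M
Check: 3s = 1.2 x 10^-9 ≪ 0.45, so the approximation is valid.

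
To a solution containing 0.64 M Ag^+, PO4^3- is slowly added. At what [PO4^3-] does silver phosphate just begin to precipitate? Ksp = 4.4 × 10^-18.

[PO4^3-] ≈ 1.7e-17 M

Ag3PO4(s) ⇌ 3 Ag^+(aq) + PO4^3-(aq)
Ksp = [Ag^+]^3[PO4^3-]
Precipitation begins when Q = Ksp. With [Ag^+] = 0.64 M:
4.4 × 10^-18 = (0.64)^3 × [PO4^3-]
[PO4^3-] = (4.4 × 10^-18 / 2.62 x 10^-1) = 1.7 × 10^-17 M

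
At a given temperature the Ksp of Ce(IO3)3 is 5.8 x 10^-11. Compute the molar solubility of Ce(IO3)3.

s = 1.2 × 10^-3 M

Ce(IO3)3(s) <=> Ce^3+ + 3 IO3^-
Ksp = [Ce^3+][IO3^-]^3
Let s = molar solubility. Then [Ce^3+] = s and [IO3^-] = 3s.
Ksp = s(3s)^3 = 27s^4
Solving, s = (5.8 x 10^-11/27)^(1/4) = 1.2 × 10^-3 M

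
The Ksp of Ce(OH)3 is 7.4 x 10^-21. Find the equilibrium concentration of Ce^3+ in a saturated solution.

Ce(OH)3(s) <=> Ce^3+(aq) + 3 OH^-(aq)
Ksp = [Ce^3+][OH^-]^3
With molar solubility s: [Ce^3+] = s, [OH^-] = 3s.
So Ksp = s × (3s)^3 = 27s^4
s = (7.4 x 10^-21 / 27)^(1/4) = 4.07 × 10^-6 M
[Ce^3+] = s = 4.1 × 10^-6 M

[Ce^3+] = 4.1 × 10^-6 M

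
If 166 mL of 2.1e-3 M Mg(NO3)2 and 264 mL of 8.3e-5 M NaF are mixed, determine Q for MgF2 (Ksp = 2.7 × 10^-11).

Q = 2.1e-12

Total volume = 166 + 264 = 430 mL.
[Mg^2+] = 2.1 × 10^-3 × (166/430) = 8.11 × 10^-4 M
[F^-] = 8.3 x 10^-5 × (264/430) = 5.10 × 10^-5 M
MgF2(s) ⇌ Mg^2+(aq) + 2 F^-(aq), so Q = [Mg^2+][F^-]^2
Q = (8.11 × 10^-4)(5.10 x 10^-5)^2 = 2.1 x 10^-12
Q < Ksp, so no precipitate of MgF2 forms.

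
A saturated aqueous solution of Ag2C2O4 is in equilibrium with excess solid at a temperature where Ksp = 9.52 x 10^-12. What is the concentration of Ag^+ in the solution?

Ag2C2O4(s) ⇌ 2 Ag^+ + C2O4^2-
Ksp = [Ag^+]^2[C2O4^2-]
If s mol/L of Ag2C2O4 dissolves, [Ag^+] = 2s and [C2O4^2-] = s.
So Ksp = (2s)^2 × s = 4s^3
s^3 = 9.52 x 10^-12 / 4, so s = 1.335 × 10^-4 M
[Ag^+] = 2s = 2.67 × 10^-4 M

[Ag^+] ≈ 2.67e-4 M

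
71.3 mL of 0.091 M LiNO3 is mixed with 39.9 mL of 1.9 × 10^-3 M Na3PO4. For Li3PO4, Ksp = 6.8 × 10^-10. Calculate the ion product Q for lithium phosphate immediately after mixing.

Total volume = 71.3 + 39.9 = 111.2 mL.
[Li^+] = 9.1 × 10^-2 × (71.3/111.2) = 5.83 x 10^-2 M
[PO4^3-] = 1.9 × 10^-3 × (39.9/111.2) = 6.82 x 10^-4 M
Li3PO4(s) ⇌ 3 Li^+ + PO4^3-, so Q = [Li^+]^3[PO4^3-]
Q = (5.83 × 10^-2)^3(6.82 × 10^-4) = 1.4 × 10^-7
Q > Ksp, so Li3PO4 will precipitate.

Q = 1.4e-7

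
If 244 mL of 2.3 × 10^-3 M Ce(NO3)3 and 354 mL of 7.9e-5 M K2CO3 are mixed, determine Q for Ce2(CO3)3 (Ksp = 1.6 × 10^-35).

Total volume = 244 + 354 = 598 mL.
[Ce^3+] = 2.3 × 10^-3 × (244/598) = 9.38 x 10^-4 M
[CO3^2-] = 7.9 × 10^-5 × (354/598) = 4.68 × 10^-5 M
Ce2(CO3)3(s) ⇌ 2 Ce^3+(aq) + 3 CO3^2-(aq), so Q = [Ce^3+]^2[CO3^2-]^3
Q = (9.38 × 10^-4)^2(4.68 × 10^-5)^3 = 9.0 × 10^-20
Q > Ksp, so Ce2(CO3)3 will precipitate.

Q = 9.0e-20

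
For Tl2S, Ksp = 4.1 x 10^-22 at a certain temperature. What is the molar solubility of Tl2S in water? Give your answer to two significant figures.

s ≈ 4.7 x 10^-8 M

Tl2S(s) ⇌ 2 Tl^+ + S^2-
Ksp = [Tl^+]^2[S^2-]
For each mole of Tl2S that dissolves: [Tl^+] = 2s, [S^2-] = s.
Ksp = (2s)^2s = 4s^3
s = (4.1 x 10^-22 / 4)^(1/3) = 4.7 × 10^-8 M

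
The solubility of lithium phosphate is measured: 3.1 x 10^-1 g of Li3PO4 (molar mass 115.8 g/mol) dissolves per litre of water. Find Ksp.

Ksp ≈ 1.4 x 10^-9

Molar solubility s = (3.1 × 10^-1 g/L) / (115.8 g/mol) = 2.68 × 10^-3 M.
Li3PO4(s) <=> 3 Li^+(aq) + PO4^3-(aq)
For each mole of Li3PO4 that dissolves: [Li^+] = 3s, [PO4^3-] = s.
Ksp = [Li^+]^3[PO4^3-]
Ksp = (3s)^3s = 27s^4
With s = 2.68 x 10^-3: Ksp = 1.4 × 10^-9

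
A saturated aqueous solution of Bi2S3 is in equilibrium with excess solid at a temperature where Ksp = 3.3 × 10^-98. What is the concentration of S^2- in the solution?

Bi2S3(s) ⇌ 2 Bi^3+(aq) + 3 S^2-(aq)
Ksp = [Bi^3+]^2[S^2-]^3
Let s = molar solubility. Then [Bi^3+] = 2s and [S^2-] = 3s.
So Ksp = (2s)^2 × (3s)^3 = 108s^5
s = (3.3 × 10^-98 / 108)^(1/5) = 1.25 × 10^-20 M
[S^2-] = 3s = 3.8 × 10^-20 M

3.8 × 10^-20 M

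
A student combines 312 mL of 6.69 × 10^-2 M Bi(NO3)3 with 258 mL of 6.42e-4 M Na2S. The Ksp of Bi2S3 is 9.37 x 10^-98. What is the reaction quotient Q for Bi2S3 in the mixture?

Total volume = 312 + 258 = 570 mL.
[Bi^3+] = 6.69 × 10^-2 × (312/570) = 3.662 x 10^-2 M
[S^2-] = 6.42 × 10^-4 × (258/570) = 2.906 × 10^-4 M
Bi2S3(s) ⇌ 2 Bi^3+(aq) + 3 S^2-(aq), so Q = [Bi^3+]^2[S^2-]^3
Q = (3.662 x 10^-2)^2(2.906 × 10^-4)^3 = 3.29 x 10^-14
Q > Ksp, so Bi2S3 will precipitate.

3.29 x 10^-14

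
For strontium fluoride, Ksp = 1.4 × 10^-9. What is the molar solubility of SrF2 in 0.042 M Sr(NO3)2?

SrF2(s) ⇌ Sr^2+ + 2 F^-
Ksp = [Sr^2+][F^-]^2
If s mol/L dissolves here, [Sr^2+] = 0.042 + s ≈ 0.042, [F^-] = 2s (common-ion effect: Sr^2+ is already 0.042 M).
Ksp ≈ 0.042 × (2s)^2
s = 9.1 x 10^-5 M
Check: s = 9.1 x 10^-5 ≪ 0.042, so the approximation is valid.

9.1 x 10^-5 M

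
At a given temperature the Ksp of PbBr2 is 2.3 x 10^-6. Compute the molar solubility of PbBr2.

s ≈ 8.3e-3 M

PbBr2(s) <=> Pb^2+(aq) + 2 Br^-(aq)
Ksp = [Pb^2+][Br^-]^2
If s mol/L of PbBr2 dissolves, [Pb^2+] = s and [Br^-] = 2s.
Substituting: Ksp = s(2s)^2 = 4s^3
s^3 = 2.3 x 10^-6 / 4, so s = 8.3 x 10^-3 M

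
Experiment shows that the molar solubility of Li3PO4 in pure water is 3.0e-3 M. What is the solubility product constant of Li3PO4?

Li3PO4(s) <=> 3 Li^+(aq) + PO4^3-(aq)
If s mol/L of Li3PO4 dissolves, [Li^+] = 3s and [PO4^3-] = s.
Ksp = [Li^+]^3[PO4^3-]
Ksp = (3s)^3s = 27s^4
With s = 3.0 x 10^-3: Ksp = 2.2 × 10^-9

Ksp ≈ 2.2 x 10^-9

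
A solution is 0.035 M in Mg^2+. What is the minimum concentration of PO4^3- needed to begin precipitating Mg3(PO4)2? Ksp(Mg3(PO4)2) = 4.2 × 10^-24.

Mg3(PO4)2(s) ⇌ 3 Mg^2+(aq) + 2 PO4^3-(aq)
Ksp = [Mg^2+]^3[PO4^3-]^2
Precipitation begins when Q = Ksp. With [Mg^2+] = 0.035 M:
4.2 × 10^-24 = (0.035)^3 × [PO4^3-]^2
[PO4^3-] = (4.2 × 10^-24 / 4.29 x 10^-5)^(1/2) = 3.1 x 10^-10 M

[PO4^3-] = 3.1 x 10^-10 M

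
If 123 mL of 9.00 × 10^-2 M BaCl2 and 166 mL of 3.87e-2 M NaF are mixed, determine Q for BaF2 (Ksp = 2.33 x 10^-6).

1.89e-5

Total volume = 123 + 166 = 289 mL.
[Ba^2+] = 9.00 × 10^-2 × (123/289) = 3.830 x 10^-2 M
[F^-] = 3.87 x 10^-2 × (166/289) = 2.223 × 10^-2 M
BaF2(s) ⇌ Ba^2+ + 2 F^-, so Q = [Ba^2+][F^-]^2
Q = (3.830 × 10^-2)(2.223 × 10^-2)^2 = 1.89 × 10^-5
Q > Ksp, so BaF2 will precipitate.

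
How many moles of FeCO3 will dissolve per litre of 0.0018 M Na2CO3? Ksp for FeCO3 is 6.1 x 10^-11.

FeCO3(s) ⇌ Fe^2+ + CO3^2-
Ksp = [Fe^2+][CO3^2-]
Let s = moles of FeCO3 that dissolve per litre. [Fe^2+] = s, [CO3^2-] = 0.0018 + s ≈ 0.0018 (common-ion effect: CO3^2- is already 0.0018 M).
Ksp ≈ s × 0.0018
s = 3.4 × 10^-8 M
Check: s = 3.4 × 10^-8 ≪ 0.0018, so the approximation is valid.

s = 3.4 × 10^-8 M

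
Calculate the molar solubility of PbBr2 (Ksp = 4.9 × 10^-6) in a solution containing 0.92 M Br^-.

PbBr2(s) ⇌ Pb^2+ + 2 Br^-
Ksp = [Pb^2+][Br^-]^2
Let s = moles of PbBr2 that dissolve per litre. [Pb^2+] = s, [Br^-] = 0.92 + 2s ≈ 0.92 (common-ion effect: Br^- is already 0.92 M).
Ksp ≈ s × (0.92)^2
s = 5.8 × 10^-6 M
Check: 2s = 1.2 × 10^-5 ≪ 0.92, so the approximation is valid.

s = 5.8e-6 M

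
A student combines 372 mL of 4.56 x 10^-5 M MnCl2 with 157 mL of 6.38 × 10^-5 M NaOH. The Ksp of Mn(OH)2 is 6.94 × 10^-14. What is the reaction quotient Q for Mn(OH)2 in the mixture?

Q ≈ 1.15 x 10^-14

Total volume = 372 + 157 = 529 mL.
[Mn^2+] = 4.56 × 10^-5 × (372/529) = 3.207 × 10^-5 M
[OH^-] = 6.38 × 10^-5 × (157/529) = 1.893 × 10^-5 M
Mn(OH)2(s) ⇌ Mn^2+ + 2 OH^-, so Q = [Mn^2+][OH^-]^2
Q = (3.207 × 10^-5)(1.893 × 10^-5)^2 = 1.15 × 10^-14
Q < Ksp, so no precipitate of Mn(OH)2 forms.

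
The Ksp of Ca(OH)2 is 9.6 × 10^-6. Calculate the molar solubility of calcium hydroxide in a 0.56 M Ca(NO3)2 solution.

Ca(OH)2(s) <=> Ca^2+(aq) + 2 OH^-(aq)
Ksp = [Ca^2+][OH^-]^2
Let s = moles of Ca(OH)2 that dissolve per litre. [Ca^2+] = 0.56 + s ≈ 0.56, [OH^-] = 2s (Ksp is small, so little additional dissolves).
Ksp ≈ 0.56 × (2s)^2
s = 2.1 × 10^-3 M
Check: s = 2.1 × 10^-3 ≪ 0.56, so the approximation is valid.

s ≈ 2.1e-3 M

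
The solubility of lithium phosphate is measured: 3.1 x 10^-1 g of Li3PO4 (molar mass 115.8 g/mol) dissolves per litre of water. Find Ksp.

Molar solubility s = (3.1 × 10^-1 g/L) / (115.8 g/mol) = 2.68 × 10^-3 M.
Li3PO4(s) <=> 3 Li^+(aq) + PO4^3-(aq)
With molar solubility s: [Li^+] = 3s, [PO4^3-] = s.
Ksp = [Li^+]^3[PO4^3-]
Substituting: Ksp = (3s)^3s = 27s^4
With s = 2.68 x 10^-3: Ksp = 1.4 × 10^-9

Ksp ≈ 1.4 x 10^-9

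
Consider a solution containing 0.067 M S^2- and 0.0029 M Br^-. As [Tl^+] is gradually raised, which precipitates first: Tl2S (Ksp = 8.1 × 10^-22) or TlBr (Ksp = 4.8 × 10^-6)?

Precipitation of each salt starts when its ion product equals its Ksp.
For Tl2S: 8.1 × 10^-22 = 0.067 × [Tl^+]^2  ⇒  [Tl^+] = 1.1 × 10^-10 M.
For TlBr: 4.8 × 10^-6 = 0.0029 × [Tl^+]  ⇒  [Tl^+] = 1.7 × 10^-3 M.
The salt with the lower threshold [Tl^+] precipitates first: Tl2S.

Tl2S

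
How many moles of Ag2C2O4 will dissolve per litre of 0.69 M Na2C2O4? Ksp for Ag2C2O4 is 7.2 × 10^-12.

s ≈ 1.6e-6 M

Ag2C2O4(s) ⇌ 2 Ag^+ + C2O4^2-
Ksp = [Ag^+]^2[C2O4^2-]
If s mol/L dissolves here, [Ag^+] = 2s, [C2O4^2-] = 0.69 + s ≈ 0.69 (since C2O4^2- from Na2C2O4 dominates).
Ksp ≈ (2s)^2 × 0.69
s = 1.6 × 10^-6 M
Check: s = 1.6 x 10^-6 ≪ 0.69, so the approximation is valid.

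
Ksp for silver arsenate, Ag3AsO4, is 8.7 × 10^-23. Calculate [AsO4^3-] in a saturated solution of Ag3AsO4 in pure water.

Ag3AsO4(s) ⇌ 3 Ag^+ + AsO4^3-
Ksp = [Ag^+]^3[AsO4^3-]
With molar solubility s: [Ag^+] = 3s, [AsO4^3-] = s.
Ksp = (3s)^3s = 27s^4
s = (8.7 × 10^-23 / 27)^(1/4) = 1.34 × 10^-6 M
[AsO4^3-] = s = 1.3 × 10^-6 M

1.3 x 10^-6 M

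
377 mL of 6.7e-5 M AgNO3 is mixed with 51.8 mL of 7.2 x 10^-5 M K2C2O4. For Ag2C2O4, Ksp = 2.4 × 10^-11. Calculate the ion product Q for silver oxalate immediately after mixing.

Total volume = 377 + 51.8 = 428.8 mL.
[Ag^+] = 6.7 x 10^-5 × (377/428.8) = 5.89 × 10^-5 M
[C2O4^2-] = 7.2 x 10^-5 × (51.8/428.8) = 8.70 x 10^-6 M
Ag2C2O4(s) ⇌ 2 Ag^+ + C2O4^2-, so Q = [Ag^+]^2[C2O4^2-]
Q = (5.89 x 10^-5)^2(8.70 × 10^-6) = 3.0 x 10^-14
Q < Ksp, so no precipitate of Ag2C2O4 forms.

3.0 × 10^-14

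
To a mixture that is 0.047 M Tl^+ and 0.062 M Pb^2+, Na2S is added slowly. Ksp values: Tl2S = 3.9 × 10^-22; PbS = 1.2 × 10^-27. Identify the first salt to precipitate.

Each salt begins to precipitate when Q = Ksp, i.e. when [S^2-] reaches its threshold.
For Tl2S: 3.9 × 10^-22 = (0.047)^2 × [S^2-]  ⇒  [S^2-] = 1.8 × 10^-19 M.
For PbS: 1.2 × 10^-27 = 0.062 × [S^2-]  ⇒  [S^2-] = 1.9 × 10^-26 M.
The salt with the lower threshold [S^2-] precipitates first: PbS.

PbS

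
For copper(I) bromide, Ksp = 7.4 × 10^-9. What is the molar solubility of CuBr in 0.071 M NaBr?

s ≈ 1.0 x 10^-7 M

CuBr(s) <=> Cu^+(aq) + Br^-(aq)
Ksp = [Cu^+][Br^-]
Let s = moles of CuBr that dissolve per litre. [Cu^+] = s, [Br^-] = 0.071 + s ≈ 0.071 (Ksp is small, so little additional dissolves).
Ksp ≈ s × 0.071
s = 1.0 × 10^-7 M
Check: s = 1.0 × 10^-7 ≪ 0.071, so the approximation is valid.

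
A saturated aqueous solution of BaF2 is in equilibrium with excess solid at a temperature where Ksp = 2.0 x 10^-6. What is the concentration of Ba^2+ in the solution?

BaF2(s) <=> Ba^2+(aq) + 2 F^-(aq)
Ksp = [Ba^2+][F^-]^2
With molar solubility s: [Ba^2+] = s, [F^-] = 2s.
Substituting: Ksp = s(2s)^2 = 4s^3
Solving, s = (2.0 x 10^-6/4)^(1/3) = 7.94 × 10^-3 M
[Ba^2+] = s = 7.9 x 10^-3 M

[Ba^2+] ≈ 7.9 × 10^-3 M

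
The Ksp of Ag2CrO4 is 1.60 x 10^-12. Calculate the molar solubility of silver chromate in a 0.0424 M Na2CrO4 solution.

Ag2CrO4(s) ⇌ 2 Ag^+ + CrO4^2-
Ksp = [Ag^+]^2[CrO4^2-]
If s mol/L dissolves here, [Ag^+] = 2s, [CrO4^2-] = 0.0424 + s ≈ 0.0424 (common-ion effect: CrO4^2- is already 0.0424 M).
Ksp ≈ (2s)^2 × 0.0424
s = 3.07 x 10^-6 M
Check: s = 3.1 x 10^-6 ≪ 0.0424, so the approximation is valid.

s ≈ 3.07 × 10^-6 M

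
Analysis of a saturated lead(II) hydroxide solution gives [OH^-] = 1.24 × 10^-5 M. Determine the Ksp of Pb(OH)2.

Pb(OH)2(s) <=> Pb^2+ + 2 OH^-
Stoichiometry gives [Pb^2+] = (1/2)[OH^-] = 6.200 × 10^-6 M.
Ksp = [Pb^2+][OH^-]^2
Ksp = 6.200 × 10^-6 × (1.24 × 10^-5)^2 = 9.53 × 10^-16

9.53e-16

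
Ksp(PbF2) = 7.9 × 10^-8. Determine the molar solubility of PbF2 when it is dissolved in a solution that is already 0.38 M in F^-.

PbF2(s) ⇌ Pb^2+(aq) + 2 F^-(aq)
Ksp = [Pb^2+][F^-]^2
Let s = moles of PbF2 that dissolve per litre. [Pb^2+] = s, [F^-] = 0.38 + 2s ≈ 0.38 (since the F^- already present dominates).
Ksp ≈ s × (0.38)^2
s = 5.5 × 10^-7 M
Check: 2s = 1.1 x 10^-6 ≪ 0.38, so the approximation is valid.

5.5e-7 M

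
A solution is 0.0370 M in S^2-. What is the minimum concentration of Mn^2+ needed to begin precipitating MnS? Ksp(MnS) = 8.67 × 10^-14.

[Mn^2+] = 2.34e-12 M

MnS(s) ⇌ Mn^2+ + S^2-
Ksp = [Mn^2+][S^2-]
Precipitation begins when Q = Ksp. With [S^2-] = 0.0370 M:
8.67 × 10^-14 = (0.0370) × [Mn^2+]
[Mn^2+] = (8.67 × 10^-14 / 3.70 × 10^-2) = 2.34 x 10^-12 M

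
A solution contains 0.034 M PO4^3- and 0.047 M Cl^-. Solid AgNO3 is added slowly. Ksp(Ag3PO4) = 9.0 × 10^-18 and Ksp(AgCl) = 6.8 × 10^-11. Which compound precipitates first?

AgCl

Each salt begins to precipitate when Q = Ksp, i.e. when [Ag^+] reaches its threshold.
For Ag3PO4: 9.0 × 10^-18 = 0.034 × [Ag^+]^3  ⇒  [Ag^+] = 6.4 x 10^-6 M.
For AgCl: 6.8 × 10^-11 = 0.047 × [Ag^+]  ⇒  [Ag^+] = 1.4 x 10^-9 M.
The salt with the lower threshold [Ag^+] precipitates first: AgCl.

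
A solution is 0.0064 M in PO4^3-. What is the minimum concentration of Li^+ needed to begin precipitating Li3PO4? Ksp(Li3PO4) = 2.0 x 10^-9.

Li3PO4(s) <=> 3 Li^+(aq) + PO4^3-(aq)
Ksp = [Li^+]^3[PO4^3-]
Precipitation begins when Q = Ksp. With [PO4^3-] = 0.0064 M:
2.0 x 10^-9 = (0.0064) × [Li^+]^3
[Li^+] = (2.0 x 10^-9 / 6.4 × 10^-3)^(1/3) = 6.8 × 10^-3 M

[Li^+] ≈ 6.8 × 10^-3 M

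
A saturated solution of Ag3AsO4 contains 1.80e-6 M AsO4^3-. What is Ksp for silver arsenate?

Ag3AsO4(s) ⇌ 3 Ag^+ + AsO4^3-
Stoichiometry gives [Ag^+] = (3/1)[AsO4^3-] = 5.400 x 10^-6 M.
Ksp = [Ag^+]^3[AsO4^3-]
Ksp = (5.400 × 10^-6)^3 × 1.80 x 10^-6 = 2.83 × 10^-22

2.83e-22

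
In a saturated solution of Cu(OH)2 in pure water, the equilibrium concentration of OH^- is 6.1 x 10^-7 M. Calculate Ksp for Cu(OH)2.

Ksp = 1.1 × 10^-19

Cu(OH)2(s) ⇌ Cu^2+(aq) + 2 OH^-(aq)
Stoichiometry gives [Cu^2+] = (1/2)[OH^-] = 3.05 × 10^-7 M.
Ksp = [Cu^2+][OH^-]^2
Ksp = 3.05 × 10^-7 × (6.1 x 10^-7)^2 = 1.1 × 10^-19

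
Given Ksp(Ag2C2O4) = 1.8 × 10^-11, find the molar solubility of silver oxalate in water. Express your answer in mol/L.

1.7 x 10^-4 M

Ag2C2O4(s) <=> 2 Ag^+(aq) + C2O4^2-(aq)
Ksp = [Ag^+]^2[C2O4^2-]
If s mol/L of Ag2C2O4 dissolves, [Ag^+] = 2s and [C2O4^2-] = s.
Substituting: Ksp = (2s)^2s = 4s^3
s = (1.8 × 10^-11 / 4)^(1/3) = 1.7 × 10^-4 M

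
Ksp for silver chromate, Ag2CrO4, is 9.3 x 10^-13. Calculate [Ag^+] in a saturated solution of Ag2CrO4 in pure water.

Ag2CrO4(s) ⇌ 2 Ag^+(aq) + CrO4^2-(aq)
Ksp = [Ag^+]^2[CrO4^2-]
For each mole of Ag2CrO4 that dissolves: [Ag^+] = 2s, [CrO4^2-] = s.
Ksp = (2s)^2s = 4s^3
s = (9.3 x 10^-13 / 4)^(1/3) = 6.15 x 10^-5 M
[Ag^+] = 2s = 1.2 × 10^-4 M

[Ag^+] ≈ 1.2 × 10^-4 M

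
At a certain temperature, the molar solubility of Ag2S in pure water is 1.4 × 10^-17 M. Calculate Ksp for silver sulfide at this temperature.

Ksp ≈ 1.1e-50

Ag2S(s) ⇌ 2 Ag^+ + S^2-
With molar solubility s: [Ag^+] = 2s, [S^2-] = s.
Ksp = [Ag^+]^2[S^2-]
Substituting: Ksp = (2s)^2s = 4s^3
Ksp = 4 × (1.4 × 10^-17)^3 = 1.1 x 10^-50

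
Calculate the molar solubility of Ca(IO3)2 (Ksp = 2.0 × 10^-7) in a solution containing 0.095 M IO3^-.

s ≈ 2.2e-5 M

Ca(IO3)2(s) <=> Ca^2+(aq) + 2 IO3^-(aq)
Ksp = [Ca^2+][IO3^-]^2
Let s be the molar solubility in this solution. [Ca^2+] = s, [IO3^-] = 0.095 + 2s ≈ 0.095 (common-ion effect: IO3^- is already 0.095 M).
Ksp ≈ s × (0.095)^2
s = 2.2 × 10^-5 M
Check: 2s = 4.4 × 10^-5 ≪ 0.095, so the approximation is valid.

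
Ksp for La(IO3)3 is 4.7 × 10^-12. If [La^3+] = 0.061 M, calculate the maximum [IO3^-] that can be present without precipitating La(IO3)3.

La(IO3)3(s) ⇌ La^3+ + 3 IO3^-
Ksp = [La^3+][IO3^-]^3
Precipitation begins when Q = Ksp. With [La^3+] = 0.061 M:
4.7 × 10^-12 = (0.061) × [IO3^-]^3
[IO3^-] = (4.7 × 10^-12 / 6.1 × 10^-2)^(1/3) = 4.3 × 10^-4 M

[IO3^-] = 4.3 × 10^-4 M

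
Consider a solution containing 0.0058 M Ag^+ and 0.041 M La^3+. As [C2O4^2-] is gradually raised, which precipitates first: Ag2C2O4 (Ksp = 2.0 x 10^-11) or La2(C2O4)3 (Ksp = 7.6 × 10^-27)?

La2(C2O4)3

Each salt begins to precipitate when Q = Ksp, i.e. when [C2O4^2-] reaches its threshold.
For Ag2C2O4: 2.0 x 10^-11 = (0.0058)^2 × [C2O4^2-]  ⇒  [C2O4^2-] = 5.9 × 10^-7 M.
For La2(C2O4)3: 7.6 × 10^-27 = (0.041)^2 × [C2O4^2-]^3  ⇒  [C2O4^2-] = 1.7 × 10^-8 M.
The salt with the lower threshold [C2O4^2-] precipitates first: La2(C2O4)3.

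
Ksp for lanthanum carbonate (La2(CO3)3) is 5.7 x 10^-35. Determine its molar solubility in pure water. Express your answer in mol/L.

La2(CO3)3(s) ⇌ 2 La^3+ + 3 CO3^2-
Ksp = [La^3+]^2[CO3^2-]^3
With molar solubility s: [La^3+] = 2s, [CO3^2-] = 3s.
Ksp = (2s)^2(3s)^3 = 108s^5
s = (5.7 x 10^-35 / 108)^(1/5) = 5.6 × 10^-8 M

s = 5.6 × 10^-8 M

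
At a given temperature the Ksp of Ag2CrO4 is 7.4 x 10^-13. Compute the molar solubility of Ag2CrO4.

Ag2CrO4(s) ⇌ 2 Ag^+(aq) + CrO4^2-(aq)
Ksp = [Ag^+]^2[CrO4^2-]
Let s = molar solubility. Then [Ag^+] = 2s and [CrO4^2-] = s.
Substituting: Ksp = (2s)^2s = 4s^3
s^3 = 7.4 x 10^-13 / 4, so s = 5.7 × 10^-5 M

s ≈ 5.7 × 10^-5 M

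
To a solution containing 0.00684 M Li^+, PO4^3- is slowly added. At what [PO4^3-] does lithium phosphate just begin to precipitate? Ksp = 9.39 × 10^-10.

2.93e-3 M

Li3PO4(s) ⇌ 3 Li^+ + PO4^3-
Ksp = [Li^+]^3[PO4^3-]
Precipitation begins when Q = Ksp. With [Li^+] = 0.00684 M:
9.39 × 10^-10 = (0.00684)^3 × [PO4^3-]
[PO4^3-] = (9.39 × 10^-10 / 3.200 × 10^-7) = 2.93 x 10^-3 M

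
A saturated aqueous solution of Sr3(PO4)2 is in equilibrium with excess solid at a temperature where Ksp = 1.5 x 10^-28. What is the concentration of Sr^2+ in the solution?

Sr3(PO4)2(s) ⇌ 3 Sr^2+(aq) + 2 PO4^3-(aq)
Ksp = [Sr^2+]^3[PO4^3-]^2
For each mole of Sr3(PO4)2 that dissolves: [Sr^2+] = 3s, [PO4^3-] = 2s.
Ksp = (3s)^3(2s)^2 = 108s^5
s = (1.5 x 10^-28 / 108)^(1/5) = 1.07 × 10^-6 M
[Sr^2+] = 3s = 3.2 × 10^-6 M

[Sr^2+] = 3.2 × 10^-6 M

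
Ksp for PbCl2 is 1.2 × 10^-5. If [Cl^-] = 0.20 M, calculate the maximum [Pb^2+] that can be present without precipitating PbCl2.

PbCl2(s) ⇌ Pb^2+ + 2 Cl^-
Ksp = [Pb^2+][Cl^-]^2
Precipitation begins when Q = Ksp. With [Cl^-] = 0.20 M:
1.2 × 10^-5 = (0.20)^2 × [Pb^2+]
[Pb^2+] = (1.2 × 10^-5 / 4.00 × 10^-2) = 3.0 × 10^-4 M

[Pb^2+] = 3.0e-4 M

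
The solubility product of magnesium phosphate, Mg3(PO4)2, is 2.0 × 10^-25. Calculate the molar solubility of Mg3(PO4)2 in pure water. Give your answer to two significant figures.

s = 4.5e-6 M

Mg3(PO4)2(s) <=> 3 Mg^2+(aq) + 2 PO4^3-(aq)
Ksp = [Mg^2+]^3[PO4^3-]^2
Let s = molar solubility. Then [Mg^2+] = 3s and [PO4^3-] = 2s.
Ksp = (3s)^3(2s)^2 = 108s^5
s = (2.0 × 10^-25 / 108)^(1/5) = 4.5 x 10^-6 M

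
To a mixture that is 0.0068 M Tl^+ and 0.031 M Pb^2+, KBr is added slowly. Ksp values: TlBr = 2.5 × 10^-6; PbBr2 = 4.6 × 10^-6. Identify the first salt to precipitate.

Each salt begins to precipitate when Q = Ksp, i.e. when [Br^-] reaches its threshold.
For TlBr: 2.5 × 10^-6 = 0.0068 × [Br^-]  ⇒  [Br^-] = 3.7 x 10^-4 M.
For PbBr2: 4.6 × 10^-6 = 0.031 × [Br^-]^2  ⇒  [Br^-] = 1.2 × 10^-2 M.
The salt with the lower threshold [Br^-] precipitates first: TlBr.

TlBr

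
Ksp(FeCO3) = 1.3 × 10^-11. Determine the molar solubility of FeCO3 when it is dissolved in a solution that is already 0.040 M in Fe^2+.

FeCO3(s) <=> Fe^2+(aq) + CO3^2-(aq)
Ksp = [Fe^2+][CO3^2-]
Let s = moles of FeCO3 that dissolve per litre. [Fe^2+] = 0.040 + s ≈ 0.040, [CO3^2-] = s (since the Fe^2+ already present dominates).
Ksp ≈ 0.040 × s
s = 3.3 x 10^-10 M
Check: s = 3.3 x 10^-10 ≪ 0.040, so the approximation is valid.

s = 3.3 x 10^-10 M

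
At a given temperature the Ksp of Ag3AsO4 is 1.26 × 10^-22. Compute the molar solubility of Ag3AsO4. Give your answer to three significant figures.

s ≈ 1.47 × 10^-6 M

Ag3AsO4(s) <=> 3 Ag^+(aq) + AsO4^3-(aq)
Ksp = [Ag^+]^3[AsO4^3-]
With molar solubility s: [Ag^+] = 3s, [AsO4^3-] = s.
Ksp = (3s)^3s = 27s^4
s = (1.26 × 10^-22 / 27)^(1/4) = 1.47 x 10^-6 M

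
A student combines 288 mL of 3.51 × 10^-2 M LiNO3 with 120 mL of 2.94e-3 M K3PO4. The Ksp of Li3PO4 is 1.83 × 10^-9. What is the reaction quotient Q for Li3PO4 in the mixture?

1.32 x 10^-8

Total volume = 288 + 120 = 408 mL.
[Li^+] = 3.51 × 10^-2 × (288/408) = 2.478 × 10^-2 M
[PO4^3-] = 2.94 x 10^-3 × (120/408) = 8.647 x 10^-4 M
Li3PO4(s) ⇌ 3 Li^+ + PO4^3-, so Q = [Li^+]^3[PO4^3-]
Q = (2.478 × 10^-2)^3(8.647 x 10^-4) = 1.32 × 10^-8
Q > Ksp, so Li3PO4 will precipitate.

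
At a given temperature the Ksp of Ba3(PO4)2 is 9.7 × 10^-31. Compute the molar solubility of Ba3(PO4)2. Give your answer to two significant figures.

Ba3(PO4)2(s) ⇌ 3 Ba^2+ + 2 PO4^3-
Ksp = [Ba^2+]^3[PO4^3-]^2
Let s = molar solubility. Then [Ba^2+] = 3s and [PO4^3-] = 2s.
Substituting: Ksp = (3s)^3(2s)^2 = 108s^5
s = (9.7 × 10^-31 / 108)^(1/5) = 3.9 × 10^-7 M

s = 3.9 x 10^-7 M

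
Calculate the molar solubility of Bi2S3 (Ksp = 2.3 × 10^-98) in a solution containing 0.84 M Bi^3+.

Bi2S3(s) ⇌ 2 Bi^3+(aq) + 3 S^2-(aq)
Ksp = [Bi^3+]^2[S^2-]^3
If s mol/L dissolves here, [Bi^3+] = 0.84 + 2s ≈ 0.84, [S^2-] = 3s (common-ion effect: Bi^3+ is already 0.84 M).
Ksp ≈ (0.84)^2 × (3s)^3
s = 1.1 × 10^-33 M
Check: 2s = 2.1 × 10^-33 ≪ 0.84, so the approximation is valid.

s ≈ 1.1e-33 M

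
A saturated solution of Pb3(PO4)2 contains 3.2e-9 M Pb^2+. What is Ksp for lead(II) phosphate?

1.5 × 10^-43

Pb3(PO4)2(s) ⇌ 3 Pb^2+ + 2 PO4^3-
Stoichiometry gives [PO4^3-] = (2/3)[Pb^2+] = 2.13 × 10^-9 M.
Ksp = [Pb^2+]^3[PO4^3-]^2
Ksp = (3.2 x 10^-9)^3 × (2.13 × 10^-9)^2 = 1.5 × 10^-43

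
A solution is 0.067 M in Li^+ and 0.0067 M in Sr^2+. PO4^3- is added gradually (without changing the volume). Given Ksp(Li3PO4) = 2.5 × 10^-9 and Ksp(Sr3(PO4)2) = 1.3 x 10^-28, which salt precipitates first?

Sr3(PO4)2

Each salt begins to precipitate when Q = Ksp, i.e. when [PO4^3-] reaches its threshold.
For Li3PO4: 2.5 × 10^-9 = (0.067)^3 × [PO4^3-]  ⇒  [PO4^3-] = 8.3 × 10^-6 M.
For Sr3(PO4)2: 1.3 x 10^-28 = (0.0067)^3 × [PO4^3-]^2  ⇒  [PO4^3-] = 2.1 × 10^-11 M.
The salt with the lower threshold [PO4^3-] precipitates first: Sr3(PO4)2.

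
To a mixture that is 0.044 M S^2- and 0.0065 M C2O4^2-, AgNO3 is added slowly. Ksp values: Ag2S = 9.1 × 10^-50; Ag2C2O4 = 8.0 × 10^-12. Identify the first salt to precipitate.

Each salt begins to precipitate when Q = Ksp, i.e. when [Ag^+] reaches its threshold.
For Ag2S: 9.1 × 10^-50 = 0.044 × [Ag^+]^2  ⇒  [Ag^+] = 1.4 x 10^-24 M.
For Ag2C2O4: 8.0 × 10^-12 = 0.0065 × [Ag^+]^2  ⇒  [Ag^+] = 3.5 x 10^-5 M.
The salt with the lower threshold [Ag^+] precipitates first: Ag2S.

Ag2S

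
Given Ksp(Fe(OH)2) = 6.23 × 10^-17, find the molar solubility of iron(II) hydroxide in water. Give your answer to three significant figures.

s ≈ 2.50 × 10^-6 M

Fe(OH)2(s) ⇌ Fe^2+(aq) + 2 OH^-(aq)
Ksp = [Fe^2+][OH^-]^2
If s mol/L of Fe(OH)2 dissolves, [Fe^2+] = s and [OH^-] = 2s.
So Ksp = s × (2s)^2 = 4s^3
Solving, s = (6.23 × 10^-17/4)^(1/3) = 2.50 × 10^-6 M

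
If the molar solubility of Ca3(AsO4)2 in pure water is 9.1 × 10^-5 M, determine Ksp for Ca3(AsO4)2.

Ca3(AsO4)2(s) ⇌ 3 Ca^2+(aq) + 2 AsO4^3-(aq)
Let s = molar solubility. Then [Ca^2+] = 3s and [AsO4^3-] = 2s.
Ksp = [Ca^2+]^3[AsO4^3-]^2
Ksp = (3s)^3(2s)^2 = 108s^5
With s = 9.1 x 10^-5: Ksp = 6.7 x 10^-19

6.7e-19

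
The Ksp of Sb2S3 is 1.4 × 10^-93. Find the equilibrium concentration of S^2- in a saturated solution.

Sb2S3(s) <=> 2 Sb^3+ + 3 S^2-
Ksp = [Sb^3+]^2[S^2-]^3
For each mole of Sb2S3 that dissolves: [Sb^3+] = 2s, [S^2-] = 3s.
Ksp = (2s)^2(3s)^3 = 108s^5
Solving, s = (1.4 × 10^-93/108)^(1/5) = 1.05 x 10^-19 M
[S^2-] = 3s = 3.2 x 10^-19 M

[S^2-] ≈ 3.2 x 10^-19 M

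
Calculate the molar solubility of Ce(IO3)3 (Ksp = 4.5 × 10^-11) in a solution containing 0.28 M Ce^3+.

s ≈ 1.8e-4 M

Ce(IO3)3(s) ⇌ Ce^3+ + 3 IO3^-
Ksp = [Ce^3+][IO3^-]^3
Let s be the molar solubility in this solution. [Ce^3+] = 0.28 + s ≈ 0.28, [IO3^-] = 3s (since the Ce^3+ already present dominates).
Ksp ≈ 0.28 × (3s)^3
s = 1.8 × 10^-4 M
Check: s = 1.8 x 10^-4 ≪ 0.28, so the approximation is valid.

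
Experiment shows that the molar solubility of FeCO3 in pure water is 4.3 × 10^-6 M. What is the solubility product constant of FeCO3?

FeCO3(s) ⇌ Fe^2+ + CO3^2-
If s mol/L of FeCO3 dissolves, [Fe^2+] = s and [CO3^2-] = s.
Ksp = [Fe^2+][CO3^2-]
Ksp = s × s = s^2
With s = 4.3 x 10^-6: Ksp = 1.8 × 10^-11

Ksp ≈ 1.8e-11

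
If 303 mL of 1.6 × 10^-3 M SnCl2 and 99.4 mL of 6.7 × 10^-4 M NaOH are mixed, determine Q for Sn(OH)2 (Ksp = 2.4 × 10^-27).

Total volume = 303 + 99.4 = 402.4 mL.
[Sn^2+] = 1.6 × 10^-3 × (303/402.4) = 1.20 x 10^-3 M
[OH^-] = 6.7 × 10^-4 × (99.4/402.4) = 1.66 x 10^-4 M
Sn(OH)2(s) ⇌ Sn^2+ + 2 OH^-, so Q = [Sn^2+][OH^-]^2
Q = (1.20 × 10^-3)(1.66 × 10^-4)^2 = 3.3 × 10^-11
Q > Ksp, so Sn(OH)2 will precipitate.

Q ≈ 3.3e-11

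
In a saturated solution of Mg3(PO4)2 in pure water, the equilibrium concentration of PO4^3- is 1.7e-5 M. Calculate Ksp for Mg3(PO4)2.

Mg3(PO4)2(s) ⇌ 3 Mg^2+(aq) + 2 PO4^3-(aq)
Stoichiometry gives [Mg^2+] = (3/2)[PO4^3-] = 2.55 x 10^-5 M.
Ksp = [Mg^2+]^3[PO4^3-]^2
Ksp = (2.55 × 10^-5)^3 × (1.7 × 10^-5)^2 = 4.8 x 10^-24

4.8 x 10^-24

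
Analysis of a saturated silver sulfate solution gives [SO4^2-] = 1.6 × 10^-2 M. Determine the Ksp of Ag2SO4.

1.6 x 10^-5

Ag2SO4(s) <=> 2 Ag^+ + SO4^2-
Stoichiometry gives [Ag^+] = (2/1)[SO4^2-] = 3.20 × 10^-2 M.
Ksp = [Ag^+]^2[SO4^2-]
Ksp = (3.20 x 10^-2)^2 × 1.6 × 10^-2 = 1.6 x 10^-5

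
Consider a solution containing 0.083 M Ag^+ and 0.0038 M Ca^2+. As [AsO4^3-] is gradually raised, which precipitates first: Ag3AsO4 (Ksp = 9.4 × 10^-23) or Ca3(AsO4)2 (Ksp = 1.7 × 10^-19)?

Ag3AsO4

Precipitation of each salt starts when its ion product equals its Ksp.
For Ag3AsO4: 9.4 × 10^-23 = (0.083)^3 × [AsO4^3-]  ⇒  [AsO4^3-] = 1.6 × 10^-19 M.
For Ca3(AsO4)2: 1.7 × 10^-19 = (0.0038)^3 × [AsO4^3-]^2  ⇒  [AsO4^3-] = 1.8 x 10^-6 M.
The salt with the lower threshold [AsO4^3-] precipitates first: Ag3AsO4.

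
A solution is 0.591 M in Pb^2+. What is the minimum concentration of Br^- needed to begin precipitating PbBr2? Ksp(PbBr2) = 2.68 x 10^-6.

PbBr2(s) ⇌ Pb^2+ + 2 Br^-
Ksp = [Pb^2+][Br^-]^2
Precipitation begins when Q = Ksp. With [Pb^2+] = 0.591 M:
2.68 x 10^-6 = (0.591) × [Br^-]^2
[Br^-] = (2.68 x 10^-6 / 5.91 × 10^-1)^(1/2) = 2.13 × 10^-3 M

[Br^-] = 2.13e-3 M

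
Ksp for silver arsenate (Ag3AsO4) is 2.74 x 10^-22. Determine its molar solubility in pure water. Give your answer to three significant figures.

s ≈ 1.78 × 10^-6 M

Ag3AsO4(s) ⇌ 3 Ag^+ + AsO4^3-
Ksp = [Ag^+]^3[AsO4^3-]
Let s = molar solubility. Then [Ag^+] = 3s and [AsO4^3-] = s.
Ksp = (3s)^3s = 27s^4
s = (2.74 x 10^-22 / 27)^(1/4) = 1.78 × 10^-6 M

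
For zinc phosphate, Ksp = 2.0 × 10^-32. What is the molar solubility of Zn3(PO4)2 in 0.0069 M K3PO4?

Zn3(PO4)2(s) ⇌ 3 Zn^2+ + 2 PO4^3-
Ksp = [Zn^2+]^3[PO4^3-]^2
Let s = moles of Zn3(PO4)2 that dissolve per litre. [Zn^2+] = 3s, [PO4^3-] = 0.0069 + 2s ≈ 0.0069 (Ksp is small, so little additional dissolves).
Ksp ≈ (3s)^3 × (0.0069)^2
s = 2.5 × 10^-10 M
Check: 2s = 5.0 × 10^-10 ≪ 0.0069, so the approximation is valid.

s ≈ 2.5e-10 M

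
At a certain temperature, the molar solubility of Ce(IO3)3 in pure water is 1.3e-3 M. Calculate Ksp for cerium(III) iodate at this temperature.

Ce(IO3)3(s) ⇌ Ce^3+ + 3 IO3^-
With molar solubility s: [Ce^3+] = s, [IO3^-] = 3s.
Ksp = [Ce^3+][IO3^-]^3
So Ksp = s × (3s)^3 = 27s^4
With s = 1.3 x 10^-3: Ksp = 7.7 × 10^-11

7.7e-11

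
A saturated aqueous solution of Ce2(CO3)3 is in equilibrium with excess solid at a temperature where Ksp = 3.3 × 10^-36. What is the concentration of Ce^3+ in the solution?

[Ce^3+] = 6.3 × 10^-8 M

Ce2(CO3)3(s) ⇌ 2 Ce^3+(aq) + 3 CO3^2-(aq)
Ksp = [Ce^3+]^2[CO3^2-]^3
With molar solubility s: [Ce^3+] = 2s, [CO3^2-] = 3s.
So Ksp = (2s)^2 × (3s)^3 = 108s^5
Solving, s = (3.3 × 10^-36/108)^(1/5) = 3.14 × 10^-8 M
[Ce^3+] = 2s = 6.3 x 10^-8 M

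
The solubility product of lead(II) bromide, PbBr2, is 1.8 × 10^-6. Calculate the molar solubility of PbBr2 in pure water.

PbBr2(s) ⇌ Pb^2+(aq) + 2 Br^-(aq)
Ksp = [Pb^2+][Br^-]^2
Let s = molar solubility. Then [Pb^2+] = s and [Br^-] = 2s.
So Ksp = s × (2s)^2 = 4s^3
s = (1.8 × 10^-6 / 4)^(1/3) = 7.7 × 10^-3 M

s = 7.7 × 10^-3 M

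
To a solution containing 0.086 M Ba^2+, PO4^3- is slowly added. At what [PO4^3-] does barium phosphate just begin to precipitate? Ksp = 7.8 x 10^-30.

[PO4^3-] = 1.1e-13 M

Ba3(PO4)2(s) ⇌ 3 Ba^2+(aq) + 2 PO4^3-(aq)
Ksp = [Ba^2+]^3[PO4^3-]^2
Precipitation begins when Q = Ksp. With [Ba^2+] = 0.086 M:
7.8 x 10^-30 = (0.086)^3 × [PO4^3-]^2
[PO4^3-] = (7.8 x 10^-30 / 6.36 × 10^-4)^(1/2) = 1.1 × 10^-13 M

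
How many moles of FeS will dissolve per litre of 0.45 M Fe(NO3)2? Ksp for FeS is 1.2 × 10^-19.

FeS(s) ⇌ Fe^2+ + S^2-
Ksp = [Fe^2+][S^2-]
Let s be the molar solubility in this solution. [Fe^2+] = 0.45 + s ≈ 0.45, [S^2-] = s (common-ion effect: Fe^2+ is already 0.45 M).
Ksp ≈ 0.45 × s
s = 2.7 × 10^-19 M
Check: s = 2.7 × 10^-19 ≪ 0.45, so the approximation is valid.

s ≈ 2.7 × 10^-19 M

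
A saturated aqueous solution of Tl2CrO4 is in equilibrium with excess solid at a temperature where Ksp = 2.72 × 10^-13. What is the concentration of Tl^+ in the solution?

[Tl^+] = 8.16 × 10^-5 M

Tl2CrO4(s) ⇌ 2 Tl^+(aq) + CrO4^2-(aq)
Ksp = [Tl^+]^2[CrO4^2-]
With molar solubility s: [Tl^+] = 2s, [CrO4^2-] = s.
Substituting: Ksp = (2s)^2s = 4s^3
Solving, s = (2.72 × 10^-13/4)^(1/3) = 4.082 × 10^-5 M
[Tl^+] = 2s = 8.16 × 10^-5 M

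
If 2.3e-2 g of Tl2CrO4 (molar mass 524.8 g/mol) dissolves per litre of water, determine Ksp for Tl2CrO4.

Molar solubility s = (2.3 × 10^-2 g/L) / (524.8 g/mol) = 4.38 x 10^-5 M.
Tl2CrO4(s) ⇌ 2 Tl^+(aq) + CrO4^2-(aq)
For each mole of Tl2CrO4 that dissolves: [Tl^+] = 2s, [CrO4^2-] = s.
Ksp = [Tl^+]^2[CrO4^2-]
Substituting: Ksp = (2s)^2s = 4s^3
With s = 4.38 x 10^-5: Ksp = 3.4 × 10^-13

3.4e-13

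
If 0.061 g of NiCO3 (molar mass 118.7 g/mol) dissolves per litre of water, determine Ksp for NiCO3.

Molar solubility s = (6.1 × 10^-2 g/L) / (118.7 g/mol) = 5.14 × 10^-4 M.
NiCO3(s) <=> Ni^2+ + CO3^2-
Let s = molar solubility. Then [Ni^2+] = s and [CO3^2-] = s.
Ksp = [Ni^2+][CO3^2-]
Ksp = (s)(s) = s^2
With s = 5.14 x 10^-4: Ksp = 2.6 × 10^-7

2.6 × 10^-7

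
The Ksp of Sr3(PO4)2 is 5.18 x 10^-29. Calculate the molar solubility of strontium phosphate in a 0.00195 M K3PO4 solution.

Sr3(PO4)2(s) ⇌ 3 Sr^2+(aq) + 2 PO4^3-(aq)
Ksp = [Sr^2+]^3[PO4^3-]^2
Let s = moles of Sr3(PO4)2 that dissolve per litre. [Sr^2+] = 3s, [PO4^3-] = 0.00195 + 2s ≈ 0.00195 (common-ion effect: PO4^3- is already 0.00195 M).
Ksp ≈ (3s)^3 × (0.00195)^2
s = 7.96 x 10^-9 M
Check: 2s = 1.6 x 10^-8 ≪ 0.00195, so the approximation is valid.

s = 7.96 × 10^-9 M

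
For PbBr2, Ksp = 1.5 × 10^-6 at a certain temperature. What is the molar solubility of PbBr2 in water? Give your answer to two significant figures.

PbBr2(s) <=> Pb^2+ + 2 Br^-
Ksp = [Pb^2+][Br^-]^2
Let s = molar solubility. Then [Pb^2+] = s and [Br^-] = 2s.
Substituting: Ksp = s(2s)^2 = 4s^3
Solving, s = (1.5 × 10^-6/4)^(1/3) = 7.2 × 10^-3 M

s = 7.2e-3 M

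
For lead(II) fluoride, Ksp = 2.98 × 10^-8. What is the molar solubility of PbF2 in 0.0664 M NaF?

PbF2(s) ⇌ Pb^2+(aq) + 2 F^-(aq)
Ksp = [Pb^2+][F^-]^2
Let s be the molar solubility in this solution. [Pb^2+] = s, [F^-] = 0.0664 + 2s ≈ 0.0664 (since F^- from NaF dominates).
Ksp ≈ s × (0.0664)^2
s = 6.76 × 10^-6 M
Check: 2s = 1.4 × 10^-5 ≪ 0.0664, so the approximation is valid.

6.76 × 10^-6 M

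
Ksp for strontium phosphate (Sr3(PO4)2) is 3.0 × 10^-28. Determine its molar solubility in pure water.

Sr3(PO4)2(s) <=> 3 Sr^2+ + 2 PO4^3-
Ksp = [Sr^2+]^3[PO4^3-]^2
For each mole of Sr3(PO4)2 that dissolves: [Sr^2+] = 3s, [PO4^3-] = 2s.
So Ksp = (3s)^3 × (2s)^2 = 108s^5
s = (3.0 × 10^-28 / 108)^(1/5) = 1.2 x 10^-6 M

s = 1.2e-6 M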